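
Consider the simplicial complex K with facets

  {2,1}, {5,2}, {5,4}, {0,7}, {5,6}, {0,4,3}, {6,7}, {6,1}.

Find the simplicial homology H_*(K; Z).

H_0 ≅ Z,  H_1 ≅ Z^2,  H_2 = 0.

Order the vertices as 0 < 1 < 2 < 3 < 4 < 5 < 6 < 7. Listing each simplex with vertices in this order, K has dimension 2 with simplices:

  0-simplices (8): [0], [1], [2], [3], [4], [5], [6], [7]
  1-simplices (10): [0,3], [0,4], [0,7], [1,2], [1,6], [2,5], [3,4], [4,5], [5,6], [6,7]
  2-simplices (1): [0,3,4]

so the chain groups are C_0 ≅ Z^8, C_1 ≅ Z^10, C_2 ≅ Z^1.

Boundary ∂_1: C_1 → C_0 sends each edge [p,q] (with p < q) to q − p.
The resulting 8×10 matrix has rank 7, and its Smith normal form has invariant factors (1,1,1,1,1,1,1).

∂_2: C_2 → C_1 sends each 2-simplex [p,q,r] to [q,r] − [p,r] + [p,q]. For instance
  ∂[0,3,4] = [3,4] − [0,4] + [0,3].
As a 10×1 matrix over Z this has rank 1, with invariant factors (1).

Reading off H_k = ker ∂_k / im ∂_{k+1}:

  H_0: rank C_0 − rank ∂_1 = 8 − 7 = 1, and the invariant factors of ∂_1 are all 1, so H_0 ≅ Z.
  H_1: rank ker ∂_1 − rank ∂_2 = (10 − 7) − 1 = 2, and the invariant factors of ∂_2 are all 1, so H_1 ≅ Z^2.
  H_2: rank ker ∂_2 − rank ∂_3 = (1 − 1) − 0 = 0, and there is no ∂_3, so H_2 ≅ 0.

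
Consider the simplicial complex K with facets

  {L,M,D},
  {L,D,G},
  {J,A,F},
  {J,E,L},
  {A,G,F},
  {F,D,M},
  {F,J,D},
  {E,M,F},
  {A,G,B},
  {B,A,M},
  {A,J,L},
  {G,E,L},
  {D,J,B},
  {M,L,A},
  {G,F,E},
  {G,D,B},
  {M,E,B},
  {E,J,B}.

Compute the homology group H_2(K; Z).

We work with the vertex ordering A < B < D < E < F < G < J < L < M. The simplices of K, each written with vertices in increasing order, are:

  0-simplices (9): A, B, D, E, F, G, J, L, M
  1-simplices (27): AB, AF, AG, AJ, AL, AM, BD, BE, BG, BJ, BM, DF, DG, DJ, DL, DM, EF, EG, EJ, EL, EM, FG, FJ, FM, GL, JL, LM
  2-simplices (18): ABG, ABM, AFG, AFJ, AJL, ALM, BDG, BDJ, BEJ, BEM, DFJ, DFM, DGL, DLM, EFG, EFM, EGL, EJL

giving chain groups C_0 ≅ Z^9, C_1 ≅ Z^27, C_2 ≅ Z^18.

Boundary ∂_1: C_1 → C_0 is given by ∂[p,q] = [q] − [p]. For instance
  ∂DM = M − D.
This gives a 9×27 integer matrix of rank 8; reducing to Smith normal form yields diagonal entries (1,1,1,1,1,1,1,1).

∂_2: C_2 → C_1 acts by ∂[p,q,r] = [q,r] − [p,r] + [p,q]. For instance
  ∂EJL = JL − EL + EJ,
  ∂BEJ = EJ − BJ + BE.
The resulting 27×18 matrix has rank 17, and its Smith normal form has invariant factors (1,1,1,1,1,1,1,1,1,1,1,1,1,1,1,1,1).

Computing H_k = (kernel of ∂_k) / (image of ∂_{k+1}):

  H_2: rank ker ∂_2 − rank ∂_3 = (18 − 17) − 0 = 1, and there is no ∂_3, so H_2 = Z.

(K is a triangulation of the torus T^2.)

H_2 ≅ Z.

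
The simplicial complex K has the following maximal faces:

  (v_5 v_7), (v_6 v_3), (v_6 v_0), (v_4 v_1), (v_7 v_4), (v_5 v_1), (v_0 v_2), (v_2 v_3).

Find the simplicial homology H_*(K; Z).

H_0 = Z^2,  H_1 = Z^2.

Take the total order v_0 < v_1 < v_2 < v_3 < v_4 < v_5 < v_6 < v_7 on the vertex set. Then K (dimension 1) consists of the simplices:

  0-simplices (8): [v_0], [v_1], [v_2], [v_3], [v_4], [v_5], [v_6], [v_7]
  1-simplices (8): [v_0,v_2], [v_0,v_6], [v_1,v_4], [v_1,v_5], [v_2,v_3], [v_3,v_6], [v_4,v_7], [v_5,v_7]

so the chain groups are C_0 ≅ Z^8, C_1 ≅ Z^8.

∂_1: C_1 → C_0 maps an edge to its endpoints' difference, ∂[p,q] = q − p.
This gives a 8×8 integer matrix of rank 6; reducing to Smith normal form yields diagonal entries (1,1,1,1,1,1).

Now H_k = ker ∂_k / im ∂_{k+1}, so:

  H_0: rank C_0 − rank ∂_1 = 8 − 6 = 2, and the invariant factors of ∂_1 are all 1, so H_0 ≅ Z^2.
  H_1: rank ker ∂_1 − rank ∂_2 = (8 − 6) − 0 = 2, and there is no ∂_2, so H_1 ≅ Z^2.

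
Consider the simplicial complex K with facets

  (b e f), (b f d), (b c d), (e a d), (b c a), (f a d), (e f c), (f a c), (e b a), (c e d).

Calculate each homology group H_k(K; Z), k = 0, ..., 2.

H_0 ≅ Z,  H_1 ≅ Z/2,  H_2 = 0.

K has 6 vertices, 15 edges, 10 triangles.
rank ∂_0 = 0, rank ∂_1 = 5 ⇒ b_0 = 6 − 0 − 5 = 1; all invariant factors of ∂_1 are 1 so no torsion. So H_0 = Z.
rank ∂_1 = 5, rank ∂_2 = 10 ⇒ b_1 = 15 − 5 − 10 = 0; ∂_2 has invariant factor(s) [2] giving torsion. So H_1 = Z/2.
rank ∂_2 = 10, rank ∂_3 = 0 ⇒ b_2 = 10 − 10 − 0 = 0. So H_2 = 0.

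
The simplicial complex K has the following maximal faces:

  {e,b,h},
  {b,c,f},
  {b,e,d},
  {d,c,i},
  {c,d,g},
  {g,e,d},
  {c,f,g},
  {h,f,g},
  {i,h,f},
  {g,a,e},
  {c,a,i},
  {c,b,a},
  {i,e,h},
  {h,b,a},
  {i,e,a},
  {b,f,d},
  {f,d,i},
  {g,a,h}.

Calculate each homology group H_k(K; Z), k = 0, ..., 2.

H_0 ≅ Z,  H_1 ≅ Z ⊕ Z_2,  H_2 = 0.

Fix the vertex order a < b < c < d < e < f < g < h < i and write every simplex with vertices in increasing order. Then dim K = 2 and the simplices of K are:

  0-simplices (9): a, b, c, d, e, f, g, h, i
  1-simplices (27): ab, ac, ae, ag, ah, ai, bc, bd, be, bf, bh, cd, cf, cg, ci, de, df, dg, di, eg, eh, ei, fg, fh, fi, gh, hi
  2-simplices (18): abc, abh, aci, aeg, aei, agh, bcf, bde, bdf, beh, cdg, cdi, cfg, deg, dfi, ehi, fgh, fhi

giving chain groups C_0 ≅ Z^9, C_1 ≅ Z^27, C_2 ≅ Z^18.

The boundary map ∂_1: C_1 → C_0 is given by ∂[p,q] = [q] − [p]. For instance
  ∂bh = h − b.
This gives a 9×27 integer matrix of rank 8; reducing to Smith normal form yields diagonal entries (1,1,1,1,1,1,1,1).

Boundary ∂_2: C_2 → C_1 maps a triangle to the signed sum of its edges. For instance
  ∂bcf = cf − bf + bc,
  ∂abc = bc − ac + ab.
The 27×18 boundary matrix has rank 18 and Smith normal form diag(1,1,1,1,1,1,1,1,1,1,1,1,1,1,1,1,1,2).

Reading off H_k = ker ∂_k / im ∂_{k+1}:

  H_0: rank C_0 − rank ∂_1 = 9 − 8 = 1, and the invariant factors of ∂_1 are all 1, so H_0 = Z.
  H_1: rank ker ∂_1 − rank ∂_2 = (27 − 8) − 18 = 1, and ∂_2 has invariant factor 2 > 1, so H_1 = Z ⊕ Z_2.
  H_2: rank ker ∂_2 − rank ∂_3 = (18 − 18) − 0 = 0, and there is no ∂_3, so H_2 = 0.

As a check, the Euler characteristic is 9 − 27 + 18 = 0, which agrees with 1 − 1 + 0 = 0.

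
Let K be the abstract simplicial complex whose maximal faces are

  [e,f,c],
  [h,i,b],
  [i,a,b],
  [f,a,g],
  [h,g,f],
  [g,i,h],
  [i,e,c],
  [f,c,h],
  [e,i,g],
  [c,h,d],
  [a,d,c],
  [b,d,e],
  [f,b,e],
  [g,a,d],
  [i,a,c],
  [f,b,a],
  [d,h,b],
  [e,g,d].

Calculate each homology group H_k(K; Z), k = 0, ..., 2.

We work with the vertex ordering a < b < c < d < e < f < g < h < i. The simplices of K, each written with vertices in increasing order, are:

  0-simplices (9): a, b, c, d, e, f, g, h, i
  1-simplices (27): ab, ac, ad, af, ag, ai, bd, be, bf, bh, bi, cd, ce, cf, ch, ci, de, dg, dh, ef, eg, ei, fg, fh, gh, gi, hi
  2-simplices (18): abf, abi, acd, aci, adg, afg, bde, bdh, bef, bhi, cdh, cef, cei, cfh, deg, egi, fgh, ghi

so the chain groups are C_0 ≅ Z^9, C_1 ≅ Z^27, C_2 ≅ Z^18.

∂_1: C_1 → C_0 maps an edge to its endpoints' difference, ∂[p,q] = q − p. For instance
  ∂dg = g − d.
The resulting 9×27 matrix has rank 8, and its Smith normal form has invariant factors (1,1,1,1,1,1,1,1).

Boundary ∂_2: C_2 → C_1 acts by ∂[p,q,r] = [q,r] − [p,r] + [p,q]. For instance
  ∂egi = gi − ei + eg,
  ∂ghi = hi − gi + gh.
The 27×18 boundary matrix has rank 17 and Smith normal form diag(1,1,1,1,1,1,1,1,1,1,1,1,1,1,1,1,1).

Reading off H_k = ker ∂_k / im ∂_{k+1}:

  H_0: rank C_0 − rank ∂_1 = 9 − 8 = 1, and the invariant factors of ∂_1 are all 1, so H_0 = Z.
  H_1: rank ker ∂_1 − rank ∂_2 = (27 − 8) − 17 = 2, and the invariant factors of ∂_2 are all 1, so H_1 = Z^2.
  H_2: rank ker ∂_2 − rank ∂_3 = (18 − 17) − 0 = 1, and there is no ∂_3, so H_2 = Z.

H_0 ≅ Z,  H_1 ≅ Z^2,  H_2 ≅ Z.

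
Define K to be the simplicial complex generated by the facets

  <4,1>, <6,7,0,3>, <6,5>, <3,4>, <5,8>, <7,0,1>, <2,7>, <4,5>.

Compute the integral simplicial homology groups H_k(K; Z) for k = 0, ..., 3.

H_0 ≅ Z,  H_1 ≅ Z^2,  H_2 = 0,  H_3 = 0.

We work with the vertex ordering 0 < 1 < 2 < 3 < 4 < 5 < 6 < 7 < 8. The simplices of K, each written with vertices in increasing order, are:

  0-simplices (9): [0], [1], [2], [3], [4], [5], [6], [7], [8]
  1-simplices (14): [0,1], [0,3], [0,6], [0,7], [1,4], [1,7], [2,7], [3,4], [3,6], [3,7], [4,5], [5,6], [5,8], [6,7]
  2-simplices (5): [0,1,7], [0,3,6], [0,3,7], [0,6,7], [3,6,7]
  3-simplices (1): [0,3,6,7]

so the chain groups are C_0 ≅ Z^9, C_1 ≅ Z^14, C_2 ≅ Z^5, C_3 ≅ Z^1.

∂_1: C_1 → C_0 sends each edge [p,q] (with p < q) to q − p. For instance
  ∂[0,6] = [6] − [0].
This gives a 9×14 integer matrix of rank 8; reducing to Smith normal form yields diagonal entries (1,1,1,1,1,1,1,1).

∂_2: C_2 → C_1 maps a triangle to the signed sum of its edges. For instance
  ∂[0,3,7] = [3,7] − [0,7] + [0,3],
  ∂[0,6,7] = [6,7] − [0,7] + [0,6].
As a 14×5 matrix over Z this has rank 4, with invariant factors (1,1,1,1).

The boundary map ∂_3: C_3 → C_2 sends each 3-simplex σ to the alternating sum Σ_i (−1)^i (σ with its i-th vertex removed). For instance
  ∂[0,3,6,7] = [3,6,7] − [0,6,7] + [0,3,7] − [0,3,6].
The 5×1 boundary matrix has rank 1 and Smith normal form diag(1).

From H_k ≅ ker(∂_k) / im(∂_{k+1}) we obtain:

  H_0: rank C_0 − rank ∂_1 = 9 − 8 = 1, and the invariant factors of ∂_1 are all 1, so H_0 = Z.
  H_1: rank ker ∂_1 − rank ∂_2 = (14 − 8) − 4 = 2, and the invariant factors of ∂_2 are all 1, so H_1 = Z^2.
  H_2: rank ker ∂_2 − rank ∂_3 = (5 − 4) − 1 = 0, and the invariant factors of ∂_3 are all 1, so H_2 = 0.
  H_3: rank ker ∂_3 − rank ∂_4 = (1 − 1) − 0 = 0, and there is no ∂_4, so H_3 = 0.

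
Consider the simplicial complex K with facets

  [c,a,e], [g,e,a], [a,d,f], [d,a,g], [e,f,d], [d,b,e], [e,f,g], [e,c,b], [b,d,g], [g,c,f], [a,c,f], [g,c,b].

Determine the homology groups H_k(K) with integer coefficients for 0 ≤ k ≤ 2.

We work with the vertex ordering a < b < c < d < e < f < g. The simplices of K, each written with vertices in increasing order, are:

  0-simplices (7): a, b, c, d, e, f, g
  1-simplices (18): ac, ad, ae, af, ag, bc, bd, be, bg, ce, cf, cg, de, df, dg, ef, eg, fg
  2-simplices (12): ace, acf, adf, adg, aeg, bce, bcg, bde, bdg, cfg, def, efg

so the chain groups are C_0 ≅ Z^7, C_1 ≅ Z^18, C_2 ≅ Z^12.

∂_1: C_1 → C_0 is given by ∂[p,q] = [q] − [p].
As a 7×18 matrix over Z this has rank 6, with invariant factors (1,1,1,1,1,1).

The boundary map ∂_2: C_2 → C_1 acts by ∂[p,q,r] = [q,r] − [p,r] + [p,q]. For instance
  ∂ace = ce − ae + ac,
  ∂adg = dg − ag + ad.
As a 18×12 matrix over Z this has rank 12, with invariant factors (1,1,1,1,1,1,1,1,1,1,1,2).

From H_k ≅ ker(∂_k) / im(∂_{k+1}) we obtain:

  H_0: rank C_0 − rank ∂_1 = 7 − 6 = 1, and the invariant factors of ∂_1 are all 1, so H_0 ≅ Z.
  H_1: rank ker ∂_1 − rank ∂_2 = (18 − 6) − 12 = 0, and ∂_2 has invariant factor 2 > 1, so H_1 ≅ Z/2.
  H_2: rank ker ∂_2 − rank ∂_3 = (12 − 12) − 0 = 0, and there is no ∂_3, so H_2 ≅ 0.

(K is a triangulation of the real projective plane RP^2.)

H_0 = Z,  H_1 = Z/2,  H_2 = 0.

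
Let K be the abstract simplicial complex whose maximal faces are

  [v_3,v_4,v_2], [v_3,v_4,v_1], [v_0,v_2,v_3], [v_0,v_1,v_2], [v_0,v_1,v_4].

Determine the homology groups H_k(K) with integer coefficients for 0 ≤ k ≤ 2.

H_0 ≅ Z,  H_1 ≅ Z,  H_2 = 0.

Fix the vertex order v_0 < v_1 < v_2 < v_3 < v_4 and write every simplex with vertices in increasing order. Then dim K = 2 and the simplices of K are:

  0-simplices (5): [v_0], [v_1], [v_2], [v_3], [v_4]
  1-simplices (10): [v_0,v_1], [v_0,v_2], [v_0,v_3], [v_0,v_4], [v_1,v_2], [v_1,v_3], [v_1,v_4], [v_2,v_3], [v_2,v_4], [v_3,v_4]
  2-simplices (5): [v_0,v_1,v_2], [v_0,v_1,v_4], [v_0,v_2,v_3], [v_1,v_3,v_4], [v_2,v_3,v_4]

Hence C_0 ≅ Z^5, C_1 ≅ Z^10, C_2 ≅ Z^5.

The boundary map ∂_1: C_1 → C_0 is given by ∂[p,q] = [q] − [p].
The 5×10 boundary matrix has rank 4 and Smith normal form diag(1,1,1,1).

∂_2: C_2 → C_1 acts by ∂[p,q,r] = [q,r] − [p,r] + [p,q]. For instance
  ∂[v_0,v_2,v_3] = [v_2,v_3] − [v_0,v_3] + [v_0,v_2],
  ∂[v_0,v_1,v_4] = [v_1,v_4] − [v_0,v_4] + [v_0,v_1].
The 10×5 boundary matrix has rank 5 and Smith normal form diag(1,1,1,1,1).

From H_k ≅ ker(∂_k) / im(∂_{k+1}) we obtain:

  H_0: rank C_0 − rank ∂_1 = 5 − 4 = 1, and the invariant factors of ∂_1 are all 1, so H_0 ≅ Z.
  H_1: rank ker ∂_1 − rank ∂_2 = (10 − 4) − 5 = 1, and the invariant factors of ∂_2 are all 1, so H_1 ≅ Z.
  H_2: rank ker ∂_2 − rank ∂_3 = (5 − 5) − 0 = 0, and there is no ∂_3, so H_2 ≅ 0.

As a check, the Euler characteristic is 5 − 10 + 5 = 0, which agrees with 1 − 1 + 0 = 0.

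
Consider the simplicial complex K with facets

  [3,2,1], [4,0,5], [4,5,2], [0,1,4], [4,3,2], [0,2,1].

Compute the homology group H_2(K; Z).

H_2 ≅ 0.

Fix the vertex order 0 < 1 < 2 < 3 < 4 < 5 and write every simplex with vertices in increasing order. Then dim K = 2 and the simplices of K are:

  0-simplices (6): [0], [1], [2], [3], [4], [5]
  1-simplices (12): [0,1], [0,2], [0,4], [0,5], [1,2], [1,3], [1,4], [2,3], [2,4], [2,5], [3,4], [4,5]
  2-simplices (6): [0,1,2], [0,1,4], [0,4,5], [1,2,3], [2,3,4], [2,4,5]

so the chain groups are C_0 ≅ Z^6, C_1 ≅ Z^12, C_2 ≅ Z^6.

∂_1: C_1 → C_0 is given by ∂[p,q] = [q] − [p].
As a 6×12 matrix over Z this has rank 5, with invariant factors (1,1,1,1,1).

∂_2: C_2 → C_1 sends each 2-simplex [p,q,r] to [q,r] − [p,r] + [p,q]. For instance
  ∂[0,4,5] = [4,5] − [0,5] + [0,4],
  ∂[0,1,4] = [1,4] − [0,4] + [0,1].
As a 12×6 matrix over Z this has rank 6, with invariant factors (1,1,1,1,1,1).

Computing H_k = (kernel of ∂_k) / (image of ∂_{k+1}):

  H_2: rank ker ∂_2 − rank ∂_3 = (6 − 6) − 0 = 0, and there is no ∂_3, so H_2 ≅ 0.

(K is a triangulation of the cylinder S^1 x I.)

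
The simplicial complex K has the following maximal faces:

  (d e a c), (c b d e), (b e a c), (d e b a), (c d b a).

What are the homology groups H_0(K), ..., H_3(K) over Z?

H_0 = Z,  H_1 = 0,  H_2 = 0,  H_3 = Z.

We work with the vertex ordering a < b < c < d < e. The simplices of K, each written with vertices in increasing order, are:

  0-simplices (5): a, b, c, d, e
  1-simplices (10): ab, ac, ad, ae, bc, bd, be, cd, ce, de
  2-simplices (10): abc, abd, abe, acd, ace, ade, bcd, bce, bde, cde
  3-simplices (5): abcd, abce, abde, acde, bcde

Hence C_0 ≅ Z^5, C_1 ≅ Z^10, C_2 ≅ Z^10, C_3 ≅ Z^5.

∂_1: C_1 → C_0 sends each edge [p,q] (with p < q) to q − p.
As a 5×10 matrix over Z this has rank 4, with invariant factors (1,1,1,1).

The boundary map ∂_2: C_2 → C_1 maps a triangle to the signed sum of its edges. For instance
  ∂acd = cd − ad + ac,
  ∂abd = bd − ad + ab.
This gives a 10×10 integer matrix of rank 6; reducing to Smith normal form yields diagonal entries (1,1,1,1,1,1).

Boundary ∂_3: C_3 → C_2 sends each 3-simplex σ to the alternating sum Σ_i (−1)^i (σ with its i-th vertex removed). For instance
  ∂abde = bde − ade + abe − abd,
  ∂abcd = bcd − acd + abd − abc.
The resulting 10×5 matrix has rank 4, and its Smith normal form has invariant factors (1,1,1,1).

Now H_k = ker ∂_k / im ∂_{k+1}, so:

  H_0: rank C_0 − rank ∂_1 = 5 − 4 = 1, and the invariant factors of ∂_1 are all 1, so H_0 = Z.
  H_1: rank ker ∂_1 − rank ∂_2 = (10 − 4) − 6 = 0, and the invariant factors of ∂_2 are all 1, so H_1 = 0.
  H_2: rank ker ∂_2 − rank ∂_3 = (10 − 6) − 4 = 0, and the invariant factors of ∂_3 are all 1, so H_2 = 0.
  H_3: rank ker ∂_3 − rank ∂_4 = (5 − 4) − 0 = 1, and there is no ∂_4, so H_3 = Z.

As a check, the Euler characteristic is 5 − 10 + 10 − 5 = 0, which agrees with 1 − 0 + 0 − 1 = 0.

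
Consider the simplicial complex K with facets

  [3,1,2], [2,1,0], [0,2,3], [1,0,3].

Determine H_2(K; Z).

H_2 ≅ Z.

K has 4 vertices, 6 edges, 4 triangles.
rank ∂_2 = 3, rank ∂_3 = 0 ⇒ b_2 = 4 − 3 − 0 = 1. So H_2 = Z.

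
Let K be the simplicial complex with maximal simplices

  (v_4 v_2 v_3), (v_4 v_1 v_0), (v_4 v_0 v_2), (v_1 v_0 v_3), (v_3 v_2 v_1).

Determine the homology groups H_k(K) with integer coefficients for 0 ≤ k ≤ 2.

H_0 ≅ Z,  H_1 ≅ Z,  H_2 = 0.

Fix the vertex order v_0 < v_1 < v_2 < v_3 < v_4 and write every simplex with vertices in increasing order. Then dim K = 2 and the simplices of K are:

  0-simplices (5): [v_0], [v_1], [v_2], [v_3], [v_4]
  1-simplices (10): [v_0,v_1], [v_0,v_2], [v_0,v_3], [v_0,v_4], [v_1,v_2], [v_1,v_3], [v_1,v_4], [v_2,v_3], [v_2,v_4], [v_3,v_4]
  2-simplices (5): [v_0,v_1,v_3], [v_0,v_1,v_4], [v_0,v_2,v_4], [v_1,v_2,v_3], [v_2,v_3,v_4]

so the chain groups are C_0 ≅ Z^5, C_1 ≅ Z^10, C_2 ≅ Z^5.

∂_1: C_1 → C_0 maps an edge to its endpoints' difference, ∂[p,q] = q − p.
The 5×10 boundary matrix has rank 4 and Smith normal form diag(1,1,1,1).

The boundary map ∂_2: C_2 → C_1 maps a triangle to the signed sum of its edges. For instance
  ∂[v_0,v_1,v_3] = [v_1,v_3] − [v_0,v_3] + [v_0,v_1],
  ∂[v_0,v_2,v_4] = [v_2,v_4] − [v_0,v_4] + [v_0,v_2].
This gives a 10×5 integer matrix of rank 5; reducing to Smith normal form yields diagonal entries (1,1,1,1,1).

Reading off H_k = ker ∂_k / im ∂_{k+1}:

  H_0: rank C_0 − rank ∂_1 = 5 − 4 = 1, and the invariant factors of ∂_1 are all 1, so H_0 ≅ Z.
  H_1: rank ker ∂_1 − rank ∂_2 = (10 − 4) − 5 = 1, and the invariant factors of ∂_2 are all 1, so H_1 ≅ Z.
  H_2: rank ker ∂_2 − rank ∂_3 = (5 − 5) − 0 = 0, and there is no ∂_3, so H_2 ≅ 0.

As a check, the Euler characteristic is 5 − 10 + 5 = 0, which agrees with 1 − 1 + 0 = 0.
(K is a triangulation of the Möbius band.)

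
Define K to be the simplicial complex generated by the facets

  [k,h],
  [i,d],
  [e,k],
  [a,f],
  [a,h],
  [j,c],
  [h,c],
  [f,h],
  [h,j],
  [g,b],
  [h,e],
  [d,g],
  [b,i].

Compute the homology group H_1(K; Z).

K has 11 vertices, 13 edges.
rank ∂_1 = 9, rank ∂_2 = 0 ⇒ b_1 = 13 − 9 − 0 = 4. So H_1 = Z^4.

H_1 = Z^4.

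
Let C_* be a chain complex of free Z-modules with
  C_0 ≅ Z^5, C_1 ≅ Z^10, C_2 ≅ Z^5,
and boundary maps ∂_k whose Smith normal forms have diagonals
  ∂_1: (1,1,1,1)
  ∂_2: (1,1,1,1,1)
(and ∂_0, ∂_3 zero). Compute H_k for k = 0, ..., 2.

H_0 = Z,  H_1 = Z,  H_2 = 0.

H_0: b_0 = 5 − 0 − 4 = 1; torsion from ∂_1 factors > 1: none. So H_0 = Z.
H_1: b_1 = 10 − 4 − 5 = 1; torsion from ∂_2 factors > 1: none. So H_1 = Z.
H_2: b_2 = 5 − 5 − 0 = 0; torsion from ∂_3 factors > 1: none. So H_2 = 0.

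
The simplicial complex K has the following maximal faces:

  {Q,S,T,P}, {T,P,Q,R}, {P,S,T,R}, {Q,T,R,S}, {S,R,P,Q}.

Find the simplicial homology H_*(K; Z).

Take the total order P < Q < R < S < T on the vertex set. Then K (dimension 3) consists of the simplices:

  0-simplices (5): P, Q, R, S, T
  1-simplices (10): PQ, PR, PS, PT, QR, QS, QT, RS, RT, ST
  2-simplices (10): PQR, PQS, PQT, PRS, PRT, PST, QRS, QRT, QST, RST
  3-simplices (5): PQRS, PQRT, PQST, PRST, QRST

so the chain groups are C_0 ≅ Z^5, C_1 ≅ Z^10, C_2 ≅ Z^10, C_3 ≅ Z^5.

∂_1: C_1 → C_0 maps an edge to its endpoints' difference, ∂[p,q] = q − p. For instance
  ∂QS = S − Q.
As a 5×10 matrix over Z this has rank 4, with invariant factors (1,1,1,1).

∂_2: C_2 → C_1 sends each 2-simplex [p,q,r] to [q,r] − [p,r] + [p,q]. For instance
  ∂RST = ST − RT + RS,
  ∂PQS = QS − PS + PQ.
As a 10×10 matrix over Z this has rank 6, with invariant factors (1,1,1,1,1,1).

The boundary map ∂_3: C_3 → C_2 sends each 3-simplex σ to the alternating sum Σ_i (−1)^i (σ with its i-th vertex removed). For instance
  ∂PQRS = QRS − PRS + PQS − PQR,
  ∂QRST = RST − QST + QRT − QRS.
As a 10×5 matrix over Z this has rank 4, with invariant factors (1,1,1,1).

Computing H_k = (kernel of ∂_k) / (image of ∂_{k+1}):

  H_0: rank C_0 − rank ∂_1 = 5 − 4 = 1, and the invariant factors of ∂_1 are all 1, so H_0 ≅ Z.
  H_1: rank ker ∂_1 − rank ∂_2 = (10 − 4) − 6 = 0, and the invariant factors of ∂_2 are all 1, so H_1 ≅ 0.
  H_2: rank ker ∂_2 − rank ∂_3 = (10 − 6) − 4 = 0, and the invariant factors of ∂_3 are all 1, so H_2 ≅ 0.
  H_3: rank ker ∂_3 − rank ∂_4 = (5 − 4) − 0 = 1, and there is no ∂_4, so H_3 ≅ Z.

H_0 = Z,  H_1 = 0,  H_2 = 0,  H_3 = Z.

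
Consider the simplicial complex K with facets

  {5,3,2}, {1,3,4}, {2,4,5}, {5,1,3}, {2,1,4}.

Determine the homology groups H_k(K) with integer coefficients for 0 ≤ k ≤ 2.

H_0 ≅ Z,  H_1 ≅ Z,  H_2 = 0.

Fix the vertex order 1 < 2 < 3 < 4 < 5 and write every simplex with vertices in increasing order. Then dim K = 2 and the simplices of K are:

  0-simplices (5): [1], [2], [3], [4], [5]
  1-simplices (10): [1,2], [1,3], [1,4], [1,5], [2,3], [2,4], [2,5], [3,4], [3,5], [4,5]
  2-simplices (5): [1,2,4], [1,3,4], [1,3,5], [2,3,5], [2,4,5]

so the chain groups are C_0 ≅ Z^5, C_1 ≅ Z^10, C_2 ≅ Z^5.

The boundary map ∂_1: C_1 → C_0 maps an edge to its endpoints' difference, ∂[p,q] = q − p. For instance
  ∂[1,2] = [2] − [1].
As a 5×10 matrix over Z this has rank 4, with invariant factors (1,1,1,1).

Boundary ∂_2: C_2 → C_1 acts by ∂[p,q,r] = [q,r] − [p,r] + [p,q]. For instance
  ∂[1,3,5] = [3,5] − [1,5] + [1,3],
  ∂[2,3,5] = [3,5] − [2,5] + [2,3].
The resulting 10×5 matrix has rank 5, and its Smith normal form has invariant factors (1,1,1,1,1).

Reading off H_k = ker ∂_k / im ∂_{k+1}:

  H_0: rank C_0 − rank ∂_1 = 5 − 4 = 1, and the invariant factors of ∂_1 are all 1, so H_0 = Z.
  H_1: rank ker ∂_1 − rank ∂_2 = (10 − 4) − 5 = 1, and the invariant factors of ∂_2 are all 1, so H_1 = Z.
  H_2: rank ker ∂_2 − rank ∂_3 = (5 − 5) − 0 = 0, and there is no ∂_3, so H_2 = 0.

As a check, the Euler characteristic is 5 − 10 + 5 = 0, which agrees with 1 − 1 + 0 = 0.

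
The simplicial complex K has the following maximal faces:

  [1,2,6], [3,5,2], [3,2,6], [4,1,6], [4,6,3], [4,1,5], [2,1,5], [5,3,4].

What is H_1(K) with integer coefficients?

H_1 ≅ 0.

We work with the vertex ordering 1 < 2 < 3 < 4 < 5 < 6. The simplices of K, each written with vertices in increasing order, are:

  0-simplices (6): [1], [2], [3], [4], [5], [6]
  1-simplices (12): [1,2], [1,4], [1,5], [1,6], [2,3], [2,5], [2,6], [3,4], [3,5], [3,6], [4,5], [4,6]
  2-simplices (8): [1,2,5], [1,2,6], [1,4,5], [1,4,6], [2,3,5], [2,3,6], [3,4,5], [3,4,6]

so the chain groups are C_0 ≅ Z^6, C_1 ≅ Z^12, C_2 ≅ Z^8.

∂_1: C_1 → C_0 is given by ∂[p,q] = [q] − [p].
This gives a 6×12 integer matrix of rank 5; reducing to Smith normal form yields diagonal entries (1,1,1,1,1).

∂_2: C_2 → C_1 acts by ∂[p,q,r] = [q,r] − [p,r] + [p,q]. For instance
  ∂[1,4,6] = [4,6] − [1,6] + [1,4],
  ∂[3,4,5] = [4,5] − [3,5] + [3,4].
The 12×8 boundary matrix has rank 7 and Smith normal form diag(1,1,1,1,1,1,1).

Reading off H_k = ker ∂_k / im ∂_{k+1}:

  H_1: rank ker ∂_1 − rank ∂_2 = (12 − 5) − 7 = 0, and the invariant factors of ∂_2 are all 1, so H_1 ≅ 0.

(K is a triangulation of the 2-sphere S^2.)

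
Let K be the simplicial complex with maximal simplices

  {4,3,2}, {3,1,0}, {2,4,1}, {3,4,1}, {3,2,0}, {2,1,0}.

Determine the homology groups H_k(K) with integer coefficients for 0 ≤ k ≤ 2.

Fix the vertex order 0 < 1 < 2 < 3 < 4 and write every simplex with vertices in increasing order. Then dim K = 2 and the simplices of K are:

  0-simplices (5): [0], [1], [2], [3], [4]
  1-simplices (9): [0,1], [0,2], [0,3], [1,2], [1,3], [1,4], [2,3], [2,4], [3,4]
  2-simplices (6): [0,1,2], [0,1,3], [0,2,3], [1,2,4], [1,3,4], [2,3,4]

Hence C_0 ≅ Z^5, C_1 ≅ Z^9, C_2 ≅ Z^6.

The boundary map ∂_1: C_1 → C_0 maps an edge to its endpoints' difference, ∂[p,q] = q − p. For instance
  ∂[1,4] = [4] − [1].
The resulting 5×9 matrix has rank 4, and its Smith normal form has invariant factors (1,1,1,1).

∂_2: C_2 → C_1 sends each 2-simplex [p,q,r] to [q,r] − [p,r] + [p,q]. For instance
  ∂[1,3,4] = [3,4] − [1,4] + [1,3],
  ∂[0,1,2] = [1,2] − [0,2] + [0,1].
The resulting 9×6 matrix has rank 5, and its Smith normal form has invariant factors (1,1,1,1,1).

From H_k ≅ ker(∂_k) / im(∂_{k+1}) we obtain:

  H_0: rank C_0 − rank ∂_1 = 5 − 4 = 1, and the invariant factors of ∂_1 are all 1, so H_0 ≅ Z.
  H_1: rank ker ∂_1 − rank ∂_2 = (9 − 4) − 5 = 0, and the invariant factors of ∂_2 are all 1, so H_1 ≅ 0.
  H_2: rank ker ∂_2 − rank ∂_3 = (6 − 5) − 0 = 1, and there is no ∂_3, so H_2 ≅ Z.

As a check, the Euler characteristic is 5 − 9 + 6 = 2, which agrees with 1 − 0 + 1 = 2.

H_0 ≅ Z,  H_1 = 0,  H_2 ≅ Z.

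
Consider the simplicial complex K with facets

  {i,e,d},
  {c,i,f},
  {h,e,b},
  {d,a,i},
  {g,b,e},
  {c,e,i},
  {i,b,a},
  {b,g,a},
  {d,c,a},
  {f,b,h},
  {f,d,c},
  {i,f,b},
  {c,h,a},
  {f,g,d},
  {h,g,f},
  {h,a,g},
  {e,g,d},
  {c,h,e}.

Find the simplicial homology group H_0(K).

H_0 = Z.

Order the vertices as a < b < c < d < e < f < g < h < i. Listing each simplex with vertices in this order, K has dimension 2 with simplices:

  0-simplices (9): a, b, c, d, e, f, g, h, i
  1-simplices (27): ab, ac, ad, ag, ah, ai, be, bf, bg, bh, bi, cd, ce, cf, ch, ci, de, df, dg, di, eg, eh, ei, fg, fh, fi, gh
  2-simplices (18): abg, abi, acd, ach, adi, agh, beg, beh, bfh, bfi, cdf, ceh, cei, cfi, deg, dei, dfg, fgh

giving chain groups C_0 ≅ Z^9, C_1 ≅ Z^27, C_2 ≅ Z^18.

The boundary map ∂_1: C_1 → C_0 maps an edge to its endpoints' difference, ∂[p,q] = q − p. For instance
  ∂ce = e − c.
This gives a 9×27 integer matrix of rank 8; reducing to Smith normal form yields diagonal entries (1,1,1,1,1,1,1,1).

Boundary ∂_2: C_2 → C_1 acts by ∂[p,q,r] = [q,r] − [p,r] + [p,q]. For instance
  ∂ceh = eh − ch + ce,
  ∂bfi = fi − bi + bf.
This gives a 27×18 integer matrix of rank 18; reducing to Smith normal form yields diagonal entries (1,1,1,1,1,1,1,1,1,1,1,1,1,1,1,1,1,2).

Computing H_k = (kernel of ∂_k) / (image of ∂_{k+1}):

  H_0: rank C_0 − rank ∂_1 = 9 − 8 = 1, and the invariant factors of ∂_1 are all 1, so H_0 = Z.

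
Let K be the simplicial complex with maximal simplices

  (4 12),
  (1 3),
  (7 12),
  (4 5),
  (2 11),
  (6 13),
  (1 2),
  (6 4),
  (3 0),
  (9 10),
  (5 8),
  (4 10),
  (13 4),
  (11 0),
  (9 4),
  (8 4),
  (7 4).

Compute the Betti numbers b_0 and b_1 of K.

Take the total order 0 < 1 < 2 < 3 < 4 < 5 < 6 < 7 < 8 < 9 < 10 < 11 < 12 < 13 on the vertex set. Then K (dimension 1) consists of the simplices:

  0-simplices (14): [0], [1], [2], [3], [4], [5], [6], [7], [8], [9], [10], [11], [12], [13]
  1-simplices (17): [0,3], [0,11], [1,2], [1,3], [2,11], [4,5], [4,6], [4,7], [4,8], [4,9], [4,10], [4,12], [4,13], [5,8], [6,13], [7,12], [9,10]

so the chain groups are C_0 ≅ Z^14, C_1 ≅ Z^17.

Boundary ∂_1: C_1 → C_0 sends each edge [p,q] (with p < q) to q − p.
As a 14×17 matrix over Z this has rank 12, with invariant factors (1,1,1,1,1,1,1,1,1,1,1,1).

From H_k ≅ ker(∂_k) / im(∂_{k+1}) we obtain:

  H_0: rank C_0 − rank ∂_1 = 14 − 12 = 2, and the invariant factors of ∂_1 are all 1, so H_0 = Z^2.
  H_1: rank ker ∂_1 − rank ∂_2 = (17 − 12) − 0 = 5, and there is no ∂_2, so H_1 = Z^5.

As a check, the Euler characteristic is 14 − 17 = -3, which agrees with 2 − 5 = -3.
(K is a triangulation of the disjoint union of the circle S^1 and a wedge of 4 circles.)

Hence the Betti numbers are b_0 = 2, b_1 = 5.

b_0 = 2, b_1 = 5.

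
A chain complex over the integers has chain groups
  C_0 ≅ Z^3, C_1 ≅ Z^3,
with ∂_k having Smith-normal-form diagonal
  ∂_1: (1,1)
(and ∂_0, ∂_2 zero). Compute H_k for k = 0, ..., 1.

H_0: b_0 = 3 − 0 − 2 = 1; torsion from ∂_1 factors > 1: none. So H_0 ≅ Z.
H_1: b_1 = 3 − 2 − 0 = 1; torsion from ∂_2 factors > 1: none. So H_1 ≅ Z.

H_0 ≅ Z,  H_1 ≅ Z.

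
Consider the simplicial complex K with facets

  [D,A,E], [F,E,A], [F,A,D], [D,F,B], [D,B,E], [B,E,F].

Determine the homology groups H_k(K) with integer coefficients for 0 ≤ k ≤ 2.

Fix the vertex order A < B < D < E < F and write every simplex with vertices in increasing order. Then dim K = 2 and the simplices of K are:

  0-simplices (5): A, B, D, E, F
  1-simplices (9): AD, AE, AF, BD, BE, BF, DE, DF, EF
  2-simplices (6): ADE, ADF, AEF, BDE, BDF, BEF

so the chain groups are C_0 ≅ Z^5, C_1 ≅ Z^9, C_2 ≅ Z^6.

The boundary map ∂_1: C_1 → C_0 sends each edge [p,q] (with p < q) to q − p. For instance
  ∂BD = D − B.
The 5×9 boundary matrix has rank 4 and Smith normal form diag(1,1,1,1).

The boundary map ∂_2: C_2 → C_1 sends each 2-simplex [p,q,r] to [q,r] − [p,r] + [p,q]. For instance
  ∂AEF = EF − AF + AE,
  ∂BDF = DF − BF + BD.
The resulting 9×6 matrix has rank 5, and its Smith normal form has invariant factors (1,1,1,1,1).

Now H_k = ker ∂_k / im ∂_{k+1}, so:

  H_0: rank C_0 − rank ∂_1 = 5 − 4 = 1, and the invariant factors of ∂_1 are all 1, so H_0 ≅ Z.
  H_1: rank ker ∂_1 − rank ∂_2 = (9 − 4) − 5 = 0, and the invariant factors of ∂_2 are all 1, so H_1 ≅ 0.
  H_2: rank ker ∂_2 − rank ∂_3 = (6 − 5) − 0 = 1, and there is no ∂_3, so H_2 ≅ Z.

H_0 = Z,  H_1 = 0,  H_2 = Z.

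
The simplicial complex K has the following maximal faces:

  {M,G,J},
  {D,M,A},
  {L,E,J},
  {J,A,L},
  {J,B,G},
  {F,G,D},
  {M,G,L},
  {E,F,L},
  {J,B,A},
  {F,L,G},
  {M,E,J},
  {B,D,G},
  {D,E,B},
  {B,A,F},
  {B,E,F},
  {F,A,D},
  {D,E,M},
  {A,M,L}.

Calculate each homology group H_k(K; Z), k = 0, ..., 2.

Take the total order A < B < D < E < F < G < J < L < M on the vertex set. Then K (dimension 2) consists of the simplices:

  0-simplices (9): A, B, D, E, F, G, J, L, M
  1-simplices (27): AB, AD, AF, AJ, AL, AM, BD, BE, BF, BG, BJ, DE, DF, DG, DM, EF, EJ, EL, EM, FG, FL, GJ, GL, GM, JL, JM, LM
  2-simplices (18): ABF, ABJ, ADF, ADM, AJL, ALM, BDE, BDG, BEF, BGJ, DEM, DFG, EFL, EJL, EJM, FGL, GJM, GLM

giving chain groups C_0 ≅ Z^9, C_1 ≅ Z^27, C_2 ≅ Z^18.

The boundary map ∂_1: C_1 → C_0 is given by ∂[p,q] = [q] − [p].
This gives a 9×27 integer matrix of rank 8; reducing to Smith normal form yields diagonal entries (1,1,1,1,1,1,1,1).

∂_2: C_2 → C_1 sends each 2-simplex [p,q,r] to [q,r] − [p,r] + [p,q]. For instance
  ∂EJL = JL − EL + EJ,
  ∂ABJ = BJ − AJ + AB.
As a 27×18 matrix over Z this has rank 18, with invariant factors (1,1,1,1,1,1,1,1,1,1,1,1,1,1,1,1,1,2).

Computing H_k = (kernel of ∂_k) / (image of ∂_{k+1}):

  H_0: rank C_0 − rank ∂_1 = 9 − 8 = 1, and the invariant factors of ∂_1 are all 1, so H_0 ≅ Z.
  H_1: rank ker ∂_1 − rank ∂_2 = (27 − 8) − 18 = 1, and ∂_2 has invariant factor 2 > 1, so H_1 ≅ Z ⊕ Z_2.
  H_2: rank ker ∂_2 − rank ∂_3 = (18 − 18) − 0 = 0, and there is no ∂_3, so H_2 ≅ 0.

As a check, the Euler characteristic is 9 − 27 + 18 = 0, which agrees with 1 − 1 + 0 = 0.

H_0 ≅ Z,  H_1 ≅ Z ⊕ Z_2,  H_2 = 0.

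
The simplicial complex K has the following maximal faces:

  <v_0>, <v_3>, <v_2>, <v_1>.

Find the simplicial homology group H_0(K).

Order the vertices as v_0 < v_1 < v_2 < v_3. Listing each simplex with vertices in this order, K has dimension 0 with simplices:

  0-simplices (4): [v_0], [v_1], [v_2], [v_3]

so the chain groups are C_0 ≅ Z^4.

Reading off H_k = ker ∂_k / im ∂_{k+1}:

  H_0: rank C_0 − rank ∂_1 = 4 − 0 = 4, and there is no ∂_1, so H_0 ≅ Z^4.

H_0 = Z^4.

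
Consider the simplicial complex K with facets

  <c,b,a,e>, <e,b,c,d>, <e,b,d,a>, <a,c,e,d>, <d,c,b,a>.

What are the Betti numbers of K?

Fix the vertex order a < b < c < d < e and write every simplex with vertices in increasing order. Then dim K = 3 and the simplices of K are:

  0-simplices (5): a, b, c, d, e
  1-simplices (10): ab, ac, ad, ae, bc, bd, be, cd, ce, de
  2-simplices (10): abc, abd, abe, acd, ace, ade, bcd, bce, bde, cde
  3-simplices (5): abcd, abce, abde, acde, bcde

so the chain groups are C_0 ≅ Z^5, C_1 ≅ Z^10, C_2 ≅ Z^10, C_3 ≅ Z^5.

The boundary map ∂_1: C_1 → C_0 sends each edge [p,q] (with p < q) to q − p. For instance
  ∂ad = d − a.
As a 5×10 matrix over Z this has rank 4, with invariant factors (1,1,1,1).

Boundary ∂_2: C_2 → C_1 sends each 2-simplex [p,q,r] to [q,r] − [p,r] + [p,q]. For instance
  ∂abe = be − ae + ab,
  ∂ace = ce − ae + ac.
The resulting 10×10 matrix has rank 6, and its Smith normal form has invariant factors (1,1,1,1,1,1).

Boundary ∂_3: C_3 → C_2 sends each 3-simplex σ to the alternating sum Σ_i (−1)^i (σ with its i-th vertex removed). For instance
  ∂abde = bde − ade + abe − abd,
  ∂bcde = cde − bde + bce − bcd.
The resulting 10×5 matrix has rank 4, and its Smith normal form has invariant factors (1,1,1,1).

From H_k ≅ ker(∂_k) / im(∂_{k+1}) we obtain:

  H_0: rank C_0 − rank ∂_1 = 5 − 4 = 1, and the invariant factors of ∂_1 are all 1, so H_0 ≅ Z.
  H_1: rank ker ∂_1 − rank ∂_2 = (10 − 4) − 6 = 0, and the invariant factors of ∂_2 are all 1, so H_1 ≅ 0.
  H_2: rank ker ∂_2 − rank ∂_3 = (10 − 6) − 4 = 0, and the invariant factors of ∂_3 are all 1, so H_2 ≅ 0.
  H_3: rank ker ∂_3 − rank ∂_4 = (5 − 4) − 0 = 1, and there is no ∂_4, so H_3 ≅ Z.

(K is a triangulation of the 3-sphere S^3.)

Hence the Betti numbers are b_0 = 1, b_1 = 0, b_2 = 0, b_3 = 1.

b_0 = 1, b_1 = 0, b_2 = 0, b_3 = 1.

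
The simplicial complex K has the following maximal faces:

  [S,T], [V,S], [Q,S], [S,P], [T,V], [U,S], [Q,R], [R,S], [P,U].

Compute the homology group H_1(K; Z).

H_1 ≅ Z^3.

Fix the vertex order P < Q < R < S < T < U < V and write every simplex with vertices in increasing order. Then dim K = 1 and the simplices of K are:

  0-simplices (7): P, Q, R, S, T, U, V
  1-simplices (9): PS, PU, QR, QS, RS, ST, SU, SV, TV

giving chain groups C_0 ≅ Z^7, C_1 ≅ Z^9.

The boundary map ∂_1: C_1 → C_0 sends each edge [p,q] (with p < q) to q − p.
The resulting 7×9 matrix has rank 6, and its Smith normal form has invariant factors (1,1,1,1,1,1).

From H_k ≅ ker(∂_k) / im(∂_{k+1}) we obtain:

  H_1: rank ker ∂_1 − rank ∂_2 = (9 − 6) − 0 = 3, and there is no ∂_2, so H_1 = Z^3.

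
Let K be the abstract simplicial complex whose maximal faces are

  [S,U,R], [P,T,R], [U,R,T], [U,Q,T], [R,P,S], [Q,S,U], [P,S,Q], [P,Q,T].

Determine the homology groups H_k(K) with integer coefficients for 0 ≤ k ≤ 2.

We work with the vertex ordering P < Q < R < S < T < U. The simplices of K, each written with vertices in increasing order, are:

  0-simplices (6): P, Q, R, S, T, U
  1-simplices (12): PQ, PR, PS, PT, QS, QT, QU, RS, RT, RU, SU, TU
  2-simplices (8): PQS, PQT, PRS, PRT, QSU, QTU, RSU, RTU

Hence C_0 ≅ Z^6, C_1 ≅ Z^12, C_2 ≅ Z^8.

Boundary ∂_1: C_1 → C_0 sends each edge [p,q] (with p < q) to q − p.
This gives a 6×12 integer matrix of rank 5; reducing to Smith normal form yields diagonal entries (1,1,1,1,1).

∂_2: C_2 → C_1 sends each 2-simplex [p,q,r] to [q,r] − [p,r] + [p,q]. For instance
  ∂PRT = RT − PT + PR,
  ∂RTU = TU − RU + RT.
The resulting 12×8 matrix has rank 7, and its Smith normal form has invariant factors (1,1,1,1,1,1,1).

Computing H_k = (kernel of ∂_k) / (image of ∂_{k+1}):

  H_0: rank C_0 − rank ∂_1 = 6 − 5 = 1, and the invariant factors of ∂_1 are all 1, so H_0 ≅ Z.
  H_1: rank ker ∂_1 − rank ∂_2 = (12 − 5) − 7 = 0, and the invariant factors of ∂_2 are all 1, so H_1 ≅ 0.
  H_2: rank ker ∂_2 − rank ∂_3 = (8 − 7) − 0 = 1, and there is no ∂_3, so H_2 ≅ Z.

H_0 ≅ Z,  H_1 = 0,  H_2 ≅ Z.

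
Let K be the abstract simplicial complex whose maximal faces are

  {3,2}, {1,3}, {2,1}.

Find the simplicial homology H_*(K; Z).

We work with the vertex ordering 1 < 2 < 3. The simplices of K, each written with vertices in increasing order, are:

  0-simplices (3): [1], [2], [3]
  1-simplices (3): [1,2], [1,3], [2,3]

so the chain groups are C_0 ≅ Z^3, C_1 ≅ Z^3.

Boundary ∂_1: C_1 → C_0 is given by ∂[p,q] = [q] − [p]. For instance
  ∂[2,3] = [3] − [2].
This gives a 3×3 integer matrix of rank 2; reducing to Smith normal form yields diagonal entries (1,1).

Now H_k = ker ∂_k / im ∂_{k+1}, so:

  H_0: rank C_0 − rank ∂_1 = 3 − 2 = 1, and the invariant factors of ∂_1 are all 1, so H_0 = Z.
  H_1: rank ker ∂_1 − rank ∂_2 = (3 − 2) − 0 = 1, and there is no ∂_2, so H_1 = Z.

As a check, the Euler characteristic is 3 − 3 = 0, which agrees with 1 − 1 = 0.
(K is a triangulation of the circle S^1.)

H_0 = Z,  H_1 = Z.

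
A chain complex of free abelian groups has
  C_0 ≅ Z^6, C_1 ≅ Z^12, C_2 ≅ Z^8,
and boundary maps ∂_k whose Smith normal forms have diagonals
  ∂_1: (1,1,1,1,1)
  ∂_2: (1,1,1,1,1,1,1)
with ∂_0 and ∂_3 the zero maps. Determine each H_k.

H_0 ≅ Z,  H_1 = 0,  H_2 ≅ Z.

H_0: b_0 = 6 − 0 − 5 = 1; torsion from ∂_1 factors > 1: none. So H_0 ≅ Z.
H_1: b_1 = 12 − 5 − 7 = 0; torsion from ∂_2 factors > 1: none. So H_1 ≅ 0.
H_2: b_2 = 8 − 7 − 0 = 1; torsion from ∂_3 factors > 1: none. So H_2 ≅ Z.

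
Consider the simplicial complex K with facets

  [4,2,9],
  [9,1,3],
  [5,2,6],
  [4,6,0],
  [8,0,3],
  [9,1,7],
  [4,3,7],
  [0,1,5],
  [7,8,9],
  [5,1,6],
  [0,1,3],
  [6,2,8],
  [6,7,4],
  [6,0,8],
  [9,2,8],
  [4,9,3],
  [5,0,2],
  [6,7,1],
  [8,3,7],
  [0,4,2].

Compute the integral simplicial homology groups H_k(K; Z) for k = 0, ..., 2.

H_0 = Z,  H_1 = Z ⊕ Z/2,  H_2 = 0.

Order the vertices as 0 < 1 < 2 < 3 < 4 < 5 < 6 < 7 < 8 < 9. Listing each simplex with vertices in this order, K has dimension 2 with simplices:

  0-simplices (10): [0], [1], [2], [3], [4], [5], [6], [7], [8], [9]
  1-simplices (30): (30 of them)
  2-simplices (20): (20 of them)

so the chain groups are C_0 ≅ Z^10, C_1 ≅ Z^30, C_2 ≅ Z^20.

The boundary map ∂_1: C_1 → C_0 is given by ∂[p,q] = [q] − [p].
This gives a 10×30 integer matrix of rank 9; reducing to Smith normal form yields diagonal entries (1,1,1,1,1,1,1,1,1).

∂_2: C_2 → C_1 sends each 2-simplex [p,q,r] to [q,r] − [p,r] + [p,q]. For instance
  ∂[2,5,6] = [5,6] − [2,6] + [2,5],
  ∂[0,4,6] = [4,6] − [0,6] + [0,4].
As a 30×20 matrix over Z this has rank 20, with invariant factors (1,1,1,1,1,1,1,1,1,1,1,1,1,1,1,1,1,1,1,2).

Now H_k = ker ∂_k / im ∂_{k+1}, so:

  H_0: rank C_0 − rank ∂_1 = 10 − 9 = 1, and the invariant factors of ∂_1 are all 1, so H_0 ≅ Z.
  H_1: rank ker ∂_1 − rank ∂_2 = (30 − 9) − 20 = 1, and ∂_2 has invariant factor 2 > 1, so H_1 ≅ Z ⊕ Z/2.
  H_2: rank ker ∂_2 − rank ∂_3 = (20 − 20) − 0 = 0, and there is no ∂_3, so H_2 ≅ 0.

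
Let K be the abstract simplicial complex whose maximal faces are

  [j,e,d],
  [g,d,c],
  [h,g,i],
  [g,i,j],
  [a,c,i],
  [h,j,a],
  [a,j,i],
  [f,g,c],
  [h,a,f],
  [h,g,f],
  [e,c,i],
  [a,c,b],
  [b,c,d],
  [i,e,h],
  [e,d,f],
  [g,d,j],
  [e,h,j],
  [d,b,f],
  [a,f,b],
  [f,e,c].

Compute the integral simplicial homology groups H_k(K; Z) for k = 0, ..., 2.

H_0 ≅ Z,  H_1 ≅ Z × Z/2,  H_2 = 0.

K has 10 vertices, 30 edges, 20 triangles.
rank ∂_0 = 0, rank ∂_1 = 9 ⇒ b_0 = 10 − 0 − 9 = 1; all invariant factors of ∂_1 are 1 so no torsion. So H_0 ≅ Z.
rank ∂_1 = 9, rank ∂_2 = 20 ⇒ b_1 = 30 − 9 − 20 = 1; ∂_2 has invariant factor(s) [2] giving torsion. So H_1 ≅ Z × Z/2.
rank ∂_2 = 20, rank ∂_3 = 0 ⇒ b_2 = 20 − 20 − 0 = 0. So H_2 ≅ 0.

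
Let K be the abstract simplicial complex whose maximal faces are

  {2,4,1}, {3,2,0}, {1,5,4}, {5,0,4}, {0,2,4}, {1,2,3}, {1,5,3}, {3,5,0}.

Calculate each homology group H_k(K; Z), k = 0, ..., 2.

H_0 = Z,  H_1 = 0,  H_2 = Z.

We work with the vertex ordering 0 < 1 < 2 < 3 < 4 < 5. The simplices of K, each written with vertices in increasing order, are:

  0-simplices (6): [0], [1], [2], [3], [4], [5]
  1-simplices (12): [0,2], [0,3], [0,4], [0,5], [1,2], [1,3], [1,4], [1,5], [2,3], [2,4], [3,5], [4,5]
  2-simplices (8): [0,2,3], [0,2,4], [0,3,5], [0,4,5], [1,2,3], [1,2,4], [1,3,5], [1,4,5]

giving chain groups C_0 ≅ Z^6, C_1 ≅ Z^12, C_2 ≅ Z^8.

The boundary map ∂_1: C_1 → C_0 sends each edge [p,q] (with p < q) to q − p.
The resulting 6×12 matrix has rank 5, and its Smith normal form has invariant factors (1,1,1,1,1).

Boundary ∂_2: C_2 → C_1 maps a triangle to the signed sum of its edges. For instance
  ∂[0,3,5] = [3,5] − [0,5] + [0,3],
  ∂[0,2,4] = [2,4] − [0,4] + [0,2].
As a 12×8 matrix over Z this has rank 7, with invariant factors (1,1,1,1,1,1,1).

From H_k ≅ ker(∂_k) / im(∂_{k+1}) we obtain:

  H_0: rank C_0 − rank ∂_1 = 6 − 5 = 1, and the invariant factors of ∂_1 are all 1, so H_0 = Z.
  H_1: rank ker ∂_1 − rank ∂_2 = (12 − 5) − 7 = 0, and the invariant factors of ∂_2 are all 1, so H_1 = 0.
  H_2: rank ker ∂_2 − rank ∂_3 = (8 − 7) − 0 = 1, and there is no ∂_3, so H_2 = Z.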